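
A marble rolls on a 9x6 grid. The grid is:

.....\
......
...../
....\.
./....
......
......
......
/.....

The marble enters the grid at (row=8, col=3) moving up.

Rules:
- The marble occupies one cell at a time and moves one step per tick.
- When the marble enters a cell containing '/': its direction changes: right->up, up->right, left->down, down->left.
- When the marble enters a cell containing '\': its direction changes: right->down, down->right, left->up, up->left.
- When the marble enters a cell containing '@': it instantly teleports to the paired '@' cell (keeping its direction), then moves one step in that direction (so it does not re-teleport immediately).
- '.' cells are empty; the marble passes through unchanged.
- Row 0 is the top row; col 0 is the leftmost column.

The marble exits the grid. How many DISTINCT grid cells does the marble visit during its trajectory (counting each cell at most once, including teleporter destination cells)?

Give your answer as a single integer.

Answer: 9

Derivation:
Step 1: enter (8,3), '.' pass, move up to (7,3)
Step 2: enter (7,3), '.' pass, move up to (6,3)
Step 3: enter (6,3), '.' pass, move up to (5,3)
Step 4: enter (5,3), '.' pass, move up to (4,3)
Step 5: enter (4,3), '.' pass, move up to (3,3)
Step 6: enter (3,3), '.' pass, move up to (2,3)
Step 7: enter (2,3), '.' pass, move up to (1,3)
Step 8: enter (1,3), '.' pass, move up to (0,3)
Step 9: enter (0,3), '.' pass, move up to (-1,3)
Step 10: at (-1,3) — EXIT via top edge, pos 3
Distinct cells visited: 9 (path length 9)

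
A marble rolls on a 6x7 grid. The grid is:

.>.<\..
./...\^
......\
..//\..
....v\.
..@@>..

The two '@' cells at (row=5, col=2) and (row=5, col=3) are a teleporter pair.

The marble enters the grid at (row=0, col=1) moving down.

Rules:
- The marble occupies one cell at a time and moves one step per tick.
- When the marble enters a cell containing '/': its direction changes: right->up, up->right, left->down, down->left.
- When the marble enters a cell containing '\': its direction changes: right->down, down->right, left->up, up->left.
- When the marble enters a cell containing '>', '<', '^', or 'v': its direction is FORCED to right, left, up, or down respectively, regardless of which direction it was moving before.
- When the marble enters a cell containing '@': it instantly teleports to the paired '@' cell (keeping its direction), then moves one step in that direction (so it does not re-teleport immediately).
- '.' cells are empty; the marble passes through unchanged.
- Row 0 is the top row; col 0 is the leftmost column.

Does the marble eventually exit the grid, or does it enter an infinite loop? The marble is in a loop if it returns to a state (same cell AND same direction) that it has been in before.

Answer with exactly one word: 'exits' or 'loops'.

Answer: loops

Derivation:
Step 1: enter (0,1), '>' forces down->right, move right to (0,2)
Step 2: enter (0,2), '.' pass, move right to (0,3)
Step 3: enter (0,3), '<' forces right->left, move left to (0,2)
Step 4: enter (0,2), '.' pass, move left to (0,1)
Step 5: enter (0,1), '>' forces left->right, move right to (0,2)
Step 6: at (0,2) dir=right — LOOP DETECTED (seen before)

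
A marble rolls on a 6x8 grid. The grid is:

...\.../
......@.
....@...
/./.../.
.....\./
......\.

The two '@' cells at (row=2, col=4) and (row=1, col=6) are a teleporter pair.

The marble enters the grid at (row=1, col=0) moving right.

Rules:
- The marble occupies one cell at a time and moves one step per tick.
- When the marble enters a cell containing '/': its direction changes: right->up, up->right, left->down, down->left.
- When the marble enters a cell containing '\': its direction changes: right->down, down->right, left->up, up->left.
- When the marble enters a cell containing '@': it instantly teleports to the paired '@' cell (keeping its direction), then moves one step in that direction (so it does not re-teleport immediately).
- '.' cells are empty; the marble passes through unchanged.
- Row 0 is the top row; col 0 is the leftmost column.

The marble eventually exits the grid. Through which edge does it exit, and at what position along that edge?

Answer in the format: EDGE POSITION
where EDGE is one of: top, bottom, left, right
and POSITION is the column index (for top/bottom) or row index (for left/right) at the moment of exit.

Step 1: enter (1,0), '.' pass, move right to (1,1)
Step 2: enter (1,1), '.' pass, move right to (1,2)
Step 3: enter (1,2), '.' pass, move right to (1,3)
Step 4: enter (1,3), '.' pass, move right to (1,4)
Step 5: enter (1,4), '.' pass, move right to (1,5)
Step 6: enter (1,5), '.' pass, move right to (1,6)
Step 7: enter (1,6), '@' teleport (1,6)->(2,4), also enter (2,4), move right to (2,5)
Step 8: enter (2,5), '.' pass, move right to (2,6)
Step 9: enter (2,6), '.' pass, move right to (2,7)
Step 10: enter (2,7), '.' pass, move right to (2,8)
Step 11: at (2,8) — EXIT via right edge, pos 2

Answer: right 2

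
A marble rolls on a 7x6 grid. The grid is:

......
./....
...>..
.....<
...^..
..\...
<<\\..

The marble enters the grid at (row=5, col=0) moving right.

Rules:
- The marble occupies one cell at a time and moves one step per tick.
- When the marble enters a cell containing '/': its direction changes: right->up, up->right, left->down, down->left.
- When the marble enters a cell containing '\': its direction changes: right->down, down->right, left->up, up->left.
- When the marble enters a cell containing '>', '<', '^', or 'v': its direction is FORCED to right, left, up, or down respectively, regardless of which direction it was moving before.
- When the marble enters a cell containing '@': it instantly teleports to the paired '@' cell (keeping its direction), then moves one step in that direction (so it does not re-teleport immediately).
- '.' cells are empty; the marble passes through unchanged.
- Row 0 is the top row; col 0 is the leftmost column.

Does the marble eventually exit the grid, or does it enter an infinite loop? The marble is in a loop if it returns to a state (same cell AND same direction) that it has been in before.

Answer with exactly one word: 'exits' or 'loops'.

Answer: exits

Derivation:
Step 1: enter (5,0), '.' pass, move right to (5,1)
Step 2: enter (5,1), '.' pass, move right to (5,2)
Step 3: enter (5,2), '\' deflects right->down, move down to (6,2)
Step 4: enter (6,2), '\' deflects down->right, move right to (6,3)
Step 5: enter (6,3), '\' deflects right->down, move down to (7,3)
Step 6: at (7,3) — EXIT via bottom edge, pos 3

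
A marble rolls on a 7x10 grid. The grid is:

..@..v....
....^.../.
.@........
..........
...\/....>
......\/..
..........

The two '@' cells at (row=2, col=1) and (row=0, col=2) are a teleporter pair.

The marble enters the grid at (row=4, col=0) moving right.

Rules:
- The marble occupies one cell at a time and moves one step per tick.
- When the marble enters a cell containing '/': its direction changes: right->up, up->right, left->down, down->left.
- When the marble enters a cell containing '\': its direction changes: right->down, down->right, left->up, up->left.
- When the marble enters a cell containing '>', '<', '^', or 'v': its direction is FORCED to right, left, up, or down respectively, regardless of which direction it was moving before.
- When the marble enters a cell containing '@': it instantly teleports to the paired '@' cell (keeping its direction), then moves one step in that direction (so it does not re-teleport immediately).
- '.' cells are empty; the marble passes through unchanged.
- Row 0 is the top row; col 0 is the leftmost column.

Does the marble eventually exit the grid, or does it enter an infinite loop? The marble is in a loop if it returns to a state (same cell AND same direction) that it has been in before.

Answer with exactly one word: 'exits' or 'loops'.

Answer: exits

Derivation:
Step 1: enter (4,0), '.' pass, move right to (4,1)
Step 2: enter (4,1), '.' pass, move right to (4,2)
Step 3: enter (4,2), '.' pass, move right to (4,3)
Step 4: enter (4,3), '\' deflects right->down, move down to (5,3)
Step 5: enter (5,3), '.' pass, move down to (6,3)
Step 6: enter (6,3), '.' pass, move down to (7,3)
Step 7: at (7,3) — EXIT via bottom edge, pos 3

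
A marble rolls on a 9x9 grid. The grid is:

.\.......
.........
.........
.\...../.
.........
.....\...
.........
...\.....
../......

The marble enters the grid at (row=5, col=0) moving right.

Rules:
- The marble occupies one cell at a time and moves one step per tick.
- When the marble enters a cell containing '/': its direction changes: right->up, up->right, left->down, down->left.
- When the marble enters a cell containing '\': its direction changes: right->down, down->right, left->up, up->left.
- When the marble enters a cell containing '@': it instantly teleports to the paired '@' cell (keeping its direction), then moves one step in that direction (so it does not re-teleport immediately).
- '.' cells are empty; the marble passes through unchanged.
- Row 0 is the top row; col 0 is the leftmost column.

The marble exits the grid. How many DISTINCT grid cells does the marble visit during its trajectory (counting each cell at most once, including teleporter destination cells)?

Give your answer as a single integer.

Answer: 9

Derivation:
Step 1: enter (5,0), '.' pass, move right to (5,1)
Step 2: enter (5,1), '.' pass, move right to (5,2)
Step 3: enter (5,2), '.' pass, move right to (5,3)
Step 4: enter (5,3), '.' pass, move right to (5,4)
Step 5: enter (5,4), '.' pass, move right to (5,5)
Step 6: enter (5,5), '\' deflects right->down, move down to (6,5)
Step 7: enter (6,5), '.' pass, move down to (7,5)
Step 8: enter (7,5), '.' pass, move down to (8,5)
Step 9: enter (8,5), '.' pass, move down to (9,5)
Step 10: at (9,5) — EXIT via bottom edge, pos 5
Distinct cells visited: 9 (path length 9)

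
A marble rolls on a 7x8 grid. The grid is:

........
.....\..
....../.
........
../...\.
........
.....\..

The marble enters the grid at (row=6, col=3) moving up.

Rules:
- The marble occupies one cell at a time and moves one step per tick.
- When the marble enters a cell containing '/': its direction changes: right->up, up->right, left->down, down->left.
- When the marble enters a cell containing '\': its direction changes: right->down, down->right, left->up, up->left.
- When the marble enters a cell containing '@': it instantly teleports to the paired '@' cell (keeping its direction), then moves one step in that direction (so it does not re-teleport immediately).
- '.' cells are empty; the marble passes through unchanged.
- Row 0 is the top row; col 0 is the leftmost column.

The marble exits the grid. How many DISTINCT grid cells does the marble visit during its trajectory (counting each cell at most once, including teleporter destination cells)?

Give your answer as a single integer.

Step 1: enter (6,3), '.' pass, move up to (5,3)
Step 2: enter (5,3), '.' pass, move up to (4,3)
Step 3: enter (4,3), '.' pass, move up to (3,3)
Step 4: enter (3,3), '.' pass, move up to (2,3)
Step 5: enter (2,3), '.' pass, move up to (1,3)
Step 6: enter (1,3), '.' pass, move up to (0,3)
Step 7: enter (0,3), '.' pass, move up to (-1,3)
Step 8: at (-1,3) — EXIT via top edge, pos 3
Distinct cells visited: 7 (path length 7)

Answer: 7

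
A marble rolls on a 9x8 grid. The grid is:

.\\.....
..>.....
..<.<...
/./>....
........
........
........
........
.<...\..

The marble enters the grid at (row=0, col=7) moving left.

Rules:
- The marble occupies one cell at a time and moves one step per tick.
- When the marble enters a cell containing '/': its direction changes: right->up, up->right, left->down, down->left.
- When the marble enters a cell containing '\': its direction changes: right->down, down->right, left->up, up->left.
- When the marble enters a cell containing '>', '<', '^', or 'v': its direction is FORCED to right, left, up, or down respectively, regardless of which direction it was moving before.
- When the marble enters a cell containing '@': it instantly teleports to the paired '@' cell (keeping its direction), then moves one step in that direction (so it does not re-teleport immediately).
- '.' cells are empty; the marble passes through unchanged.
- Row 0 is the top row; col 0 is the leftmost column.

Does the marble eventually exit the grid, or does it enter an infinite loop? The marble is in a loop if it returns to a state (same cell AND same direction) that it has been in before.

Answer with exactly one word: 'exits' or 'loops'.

Step 1: enter (0,7), '.' pass, move left to (0,6)
Step 2: enter (0,6), '.' pass, move left to (0,5)
Step 3: enter (0,5), '.' pass, move left to (0,4)
Step 4: enter (0,4), '.' pass, move left to (0,3)
Step 5: enter (0,3), '.' pass, move left to (0,2)
Step 6: enter (0,2), '\' deflects left->up, move up to (-1,2)
Step 7: at (-1,2) — EXIT via top edge, pos 2

Answer: exits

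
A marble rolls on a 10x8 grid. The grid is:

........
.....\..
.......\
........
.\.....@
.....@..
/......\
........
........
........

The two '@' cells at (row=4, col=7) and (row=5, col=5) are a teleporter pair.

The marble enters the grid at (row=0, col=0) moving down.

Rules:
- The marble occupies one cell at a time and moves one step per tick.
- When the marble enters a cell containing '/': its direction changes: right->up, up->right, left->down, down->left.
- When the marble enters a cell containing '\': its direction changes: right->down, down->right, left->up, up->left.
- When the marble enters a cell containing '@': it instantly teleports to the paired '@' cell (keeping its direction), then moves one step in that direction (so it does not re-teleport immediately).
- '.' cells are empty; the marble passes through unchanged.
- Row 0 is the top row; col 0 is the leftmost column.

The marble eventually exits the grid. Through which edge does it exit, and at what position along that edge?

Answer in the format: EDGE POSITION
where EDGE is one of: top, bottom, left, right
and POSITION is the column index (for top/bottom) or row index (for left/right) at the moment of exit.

Step 1: enter (0,0), '.' pass, move down to (1,0)
Step 2: enter (1,0), '.' pass, move down to (2,0)
Step 3: enter (2,0), '.' pass, move down to (3,0)
Step 4: enter (3,0), '.' pass, move down to (4,0)
Step 5: enter (4,0), '.' pass, move down to (5,0)
Step 6: enter (5,0), '.' pass, move down to (6,0)
Step 7: enter (6,0), '/' deflects down->left, move left to (6,-1)
Step 8: at (6,-1) — EXIT via left edge, pos 6

Answer: left 6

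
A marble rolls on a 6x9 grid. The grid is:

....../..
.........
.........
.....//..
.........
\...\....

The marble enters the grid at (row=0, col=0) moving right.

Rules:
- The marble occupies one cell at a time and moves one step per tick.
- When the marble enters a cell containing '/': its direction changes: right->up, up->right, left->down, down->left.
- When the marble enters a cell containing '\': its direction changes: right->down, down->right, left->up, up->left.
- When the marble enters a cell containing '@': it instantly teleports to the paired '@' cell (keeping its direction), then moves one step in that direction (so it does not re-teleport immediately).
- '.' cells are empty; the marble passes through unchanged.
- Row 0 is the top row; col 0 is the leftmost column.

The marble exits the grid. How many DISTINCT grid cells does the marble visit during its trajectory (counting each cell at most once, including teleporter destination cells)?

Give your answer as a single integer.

Step 1: enter (0,0), '.' pass, move right to (0,1)
Step 2: enter (0,1), '.' pass, move right to (0,2)
Step 3: enter (0,2), '.' pass, move right to (0,3)
Step 4: enter (0,3), '.' pass, move right to (0,4)
Step 5: enter (0,4), '.' pass, move right to (0,5)
Step 6: enter (0,5), '.' pass, move right to (0,6)
Step 7: enter (0,6), '/' deflects right->up, move up to (-1,6)
Step 8: at (-1,6) — EXIT via top edge, pos 6
Distinct cells visited: 7 (path length 7)

Answer: 7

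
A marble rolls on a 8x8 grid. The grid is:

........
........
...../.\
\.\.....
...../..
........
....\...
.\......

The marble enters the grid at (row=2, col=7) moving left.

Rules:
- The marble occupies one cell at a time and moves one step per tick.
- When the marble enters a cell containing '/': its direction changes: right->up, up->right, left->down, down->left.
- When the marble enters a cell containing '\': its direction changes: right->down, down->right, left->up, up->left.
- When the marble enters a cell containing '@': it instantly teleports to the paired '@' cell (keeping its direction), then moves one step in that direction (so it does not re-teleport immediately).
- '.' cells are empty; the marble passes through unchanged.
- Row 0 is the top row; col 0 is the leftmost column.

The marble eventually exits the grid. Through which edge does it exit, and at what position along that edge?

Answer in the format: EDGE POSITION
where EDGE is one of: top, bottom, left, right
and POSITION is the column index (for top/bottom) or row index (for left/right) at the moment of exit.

Step 1: enter (2,7), '\' deflects left->up, move up to (1,7)
Step 2: enter (1,7), '.' pass, move up to (0,7)
Step 3: enter (0,7), '.' pass, move up to (-1,7)
Step 4: at (-1,7) — EXIT via top edge, pos 7

Answer: top 7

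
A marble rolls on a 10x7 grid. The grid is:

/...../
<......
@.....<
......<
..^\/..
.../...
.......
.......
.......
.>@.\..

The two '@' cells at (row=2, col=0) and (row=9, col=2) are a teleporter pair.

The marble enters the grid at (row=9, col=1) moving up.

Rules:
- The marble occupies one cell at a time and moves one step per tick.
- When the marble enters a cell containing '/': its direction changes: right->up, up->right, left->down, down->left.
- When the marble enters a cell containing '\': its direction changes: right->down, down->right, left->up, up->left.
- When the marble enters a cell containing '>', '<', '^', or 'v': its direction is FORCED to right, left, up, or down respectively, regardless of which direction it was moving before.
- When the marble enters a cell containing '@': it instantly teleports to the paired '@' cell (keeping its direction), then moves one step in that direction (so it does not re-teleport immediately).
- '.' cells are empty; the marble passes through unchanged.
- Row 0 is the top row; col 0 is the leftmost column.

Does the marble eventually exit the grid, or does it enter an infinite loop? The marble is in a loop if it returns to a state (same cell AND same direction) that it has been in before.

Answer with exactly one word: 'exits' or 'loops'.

Answer: loops

Derivation:
Step 1: enter (9,1), '>' forces up->right, move right to (9,2)
Step 2: enter (9,2), '@' teleport (9,2)->(2,0), also enter (2,0), move right to (2,1)
Step 3: enter (2,1), '.' pass, move right to (2,2)
Step 4: enter (2,2), '.' pass, move right to (2,3)
Step 5: enter (2,3), '.' pass, move right to (2,4)
Step 6: enter (2,4), '.' pass, move right to (2,5)
Step 7: enter (2,5), '.' pass, move right to (2,6)
Step 8: enter (2,6), '<' forces right->left, move left to (2,5)
Step 9: enter (2,5), '.' pass, move left to (2,4)
Step 10: enter (2,4), '.' pass, move left to (2,3)
Step 11: enter (2,3), '.' pass, move left to (2,2)
Step 12: enter (2,2), '.' pass, move left to (2,1)
Step 13: enter (2,1), '.' pass, move left to (2,0)
Step 14: enter (2,0), '@' teleport (2,0)->(9,2), also enter (9,2), move left to (9,1)
Step 15: enter (9,1), '>' forces left->right, move right to (9,2)
Step 16: at (9,2) dir=right — LOOP DETECTED (seen before)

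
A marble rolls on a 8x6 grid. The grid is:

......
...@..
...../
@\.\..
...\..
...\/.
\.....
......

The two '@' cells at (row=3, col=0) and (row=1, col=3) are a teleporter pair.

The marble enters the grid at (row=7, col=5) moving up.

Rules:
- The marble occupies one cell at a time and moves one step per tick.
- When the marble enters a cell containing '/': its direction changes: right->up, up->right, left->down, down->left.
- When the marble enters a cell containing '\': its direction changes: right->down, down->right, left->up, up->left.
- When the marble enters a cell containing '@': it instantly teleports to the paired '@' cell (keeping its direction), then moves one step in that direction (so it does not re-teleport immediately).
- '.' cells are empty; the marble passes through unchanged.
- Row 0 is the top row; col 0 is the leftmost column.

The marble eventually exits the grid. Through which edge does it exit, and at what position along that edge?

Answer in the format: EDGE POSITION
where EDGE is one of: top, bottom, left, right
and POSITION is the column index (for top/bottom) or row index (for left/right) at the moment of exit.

Step 1: enter (7,5), '.' pass, move up to (6,5)
Step 2: enter (6,5), '.' pass, move up to (5,5)
Step 3: enter (5,5), '.' pass, move up to (4,5)
Step 4: enter (4,5), '.' pass, move up to (3,5)
Step 5: enter (3,5), '.' pass, move up to (2,5)
Step 6: enter (2,5), '/' deflects up->right, move right to (2,6)
Step 7: at (2,6) — EXIT via right edge, pos 2

Answer: right 2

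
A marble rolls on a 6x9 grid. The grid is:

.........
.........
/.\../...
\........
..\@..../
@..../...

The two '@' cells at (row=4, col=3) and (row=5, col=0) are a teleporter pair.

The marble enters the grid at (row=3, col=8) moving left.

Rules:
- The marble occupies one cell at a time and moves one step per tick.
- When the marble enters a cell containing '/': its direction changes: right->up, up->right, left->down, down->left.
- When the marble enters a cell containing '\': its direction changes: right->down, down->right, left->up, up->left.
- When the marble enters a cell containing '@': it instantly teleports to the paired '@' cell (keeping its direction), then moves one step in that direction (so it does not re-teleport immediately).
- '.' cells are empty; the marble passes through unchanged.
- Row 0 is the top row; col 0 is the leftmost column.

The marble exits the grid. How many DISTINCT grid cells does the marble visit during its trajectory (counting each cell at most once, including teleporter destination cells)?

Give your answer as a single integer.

Answer: 25

Derivation:
Step 1: enter (3,8), '.' pass, move left to (3,7)
Step 2: enter (3,7), '.' pass, move left to (3,6)
Step 3: enter (3,6), '.' pass, move left to (3,5)
Step 4: enter (3,5), '.' pass, move left to (3,4)
Step 5: enter (3,4), '.' pass, move left to (3,3)
Step 6: enter (3,3), '.' pass, move left to (3,2)
Step 7: enter (3,2), '.' pass, move left to (3,1)
Step 8: enter (3,1), '.' pass, move left to (3,0)
Step 9: enter (3,0), '\' deflects left->up, move up to (2,0)
Step 10: enter (2,0), '/' deflects up->right, move right to (2,1)
Step 11: enter (2,1), '.' pass, move right to (2,2)
Step 12: enter (2,2), '\' deflects right->down, move down to (3,2)
Step 13: enter (3,2), '.' pass, move down to (4,2)
Step 14: enter (4,2), '\' deflects down->right, move right to (4,3)
Step 15: enter (4,3), '@' teleport (4,3)->(5,0), also enter (5,0), move right to (5,1)
Step 16: enter (5,1), '.' pass, move right to (5,2)
Step 17: enter (5,2), '.' pass, move right to (5,3)
Step 18: enter (5,3), '.' pass, move right to (5,4)
Step 19: enter (5,4), '.' pass, move right to (5,5)
Step 20: enter (5,5), '/' deflects right->up, move up to (4,5)
Step 21: enter (4,5), '.' pass, move up to (3,5)
Step 22: enter (3,5), '.' pass, move up to (2,5)
Step 23: enter (2,5), '/' deflects up->right, move right to (2,6)
Step 24: enter (2,6), '.' pass, move right to (2,7)
Step 25: enter (2,7), '.' pass, move right to (2,8)
Step 26: enter (2,8), '.' pass, move right to (2,9)
Step 27: at (2,9) — EXIT via right edge, pos 2
Distinct cells visited: 25 (path length 27)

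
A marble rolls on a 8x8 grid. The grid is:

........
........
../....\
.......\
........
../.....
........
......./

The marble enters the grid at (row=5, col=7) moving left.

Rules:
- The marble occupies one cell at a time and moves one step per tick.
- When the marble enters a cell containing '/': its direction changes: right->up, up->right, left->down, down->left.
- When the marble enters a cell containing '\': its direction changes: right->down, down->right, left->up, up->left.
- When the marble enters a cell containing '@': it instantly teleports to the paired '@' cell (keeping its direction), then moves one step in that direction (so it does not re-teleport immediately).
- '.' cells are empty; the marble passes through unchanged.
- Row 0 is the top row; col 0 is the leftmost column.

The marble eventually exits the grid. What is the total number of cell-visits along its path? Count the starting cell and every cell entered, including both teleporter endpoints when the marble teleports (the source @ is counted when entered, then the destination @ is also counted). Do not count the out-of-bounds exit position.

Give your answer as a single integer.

Answer: 8

Derivation:
Step 1: enter (5,7), '.' pass, move left to (5,6)
Step 2: enter (5,6), '.' pass, move left to (5,5)
Step 3: enter (5,5), '.' pass, move left to (5,4)
Step 4: enter (5,4), '.' pass, move left to (5,3)
Step 5: enter (5,3), '.' pass, move left to (5,2)
Step 6: enter (5,2), '/' deflects left->down, move down to (6,2)
Step 7: enter (6,2), '.' pass, move down to (7,2)
Step 8: enter (7,2), '.' pass, move down to (8,2)
Step 9: at (8,2) — EXIT via bottom edge, pos 2
Path length (cell visits): 8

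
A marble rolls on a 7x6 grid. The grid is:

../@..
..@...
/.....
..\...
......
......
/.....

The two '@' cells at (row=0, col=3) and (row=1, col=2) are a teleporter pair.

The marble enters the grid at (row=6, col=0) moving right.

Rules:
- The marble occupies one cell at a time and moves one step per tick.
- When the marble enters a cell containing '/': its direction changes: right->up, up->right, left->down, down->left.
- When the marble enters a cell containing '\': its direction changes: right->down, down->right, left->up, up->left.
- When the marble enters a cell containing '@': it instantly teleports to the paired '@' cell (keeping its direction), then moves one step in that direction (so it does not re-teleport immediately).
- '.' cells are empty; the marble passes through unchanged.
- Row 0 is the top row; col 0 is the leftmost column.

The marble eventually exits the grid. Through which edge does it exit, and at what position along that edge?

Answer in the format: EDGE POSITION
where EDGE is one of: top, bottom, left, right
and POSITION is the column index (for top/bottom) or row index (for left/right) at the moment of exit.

Step 1: enter (6,0), '/' deflects right->up, move up to (5,0)
Step 2: enter (5,0), '.' pass, move up to (4,0)
Step 3: enter (4,0), '.' pass, move up to (3,0)
Step 4: enter (3,0), '.' pass, move up to (2,0)
Step 5: enter (2,0), '/' deflects up->right, move right to (2,1)
Step 6: enter (2,1), '.' pass, move right to (2,2)
Step 7: enter (2,2), '.' pass, move right to (2,3)
Step 8: enter (2,3), '.' pass, move right to (2,4)
Step 9: enter (2,4), '.' pass, move right to (2,5)
Step 10: enter (2,5), '.' pass, move right to (2,6)
Step 11: at (2,6) — EXIT via right edge, pos 2

Answer: right 2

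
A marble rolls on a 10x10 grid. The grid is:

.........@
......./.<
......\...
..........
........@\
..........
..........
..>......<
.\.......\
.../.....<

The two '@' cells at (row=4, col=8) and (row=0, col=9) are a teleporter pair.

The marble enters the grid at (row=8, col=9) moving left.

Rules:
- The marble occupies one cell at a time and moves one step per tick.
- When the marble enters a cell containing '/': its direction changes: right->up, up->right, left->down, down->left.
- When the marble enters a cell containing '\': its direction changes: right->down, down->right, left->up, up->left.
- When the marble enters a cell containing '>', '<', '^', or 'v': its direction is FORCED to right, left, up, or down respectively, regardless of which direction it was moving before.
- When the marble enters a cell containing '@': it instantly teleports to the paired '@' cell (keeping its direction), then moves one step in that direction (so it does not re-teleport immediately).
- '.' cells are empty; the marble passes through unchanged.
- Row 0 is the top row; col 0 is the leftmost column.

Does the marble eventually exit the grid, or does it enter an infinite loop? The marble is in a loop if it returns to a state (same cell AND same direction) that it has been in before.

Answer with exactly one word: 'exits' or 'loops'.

Answer: loops

Derivation:
Step 1: enter (8,9), '\' deflects left->up, move up to (7,9)
Step 2: enter (7,9), '<' forces up->left, move left to (7,8)
Step 3: enter (7,8), '.' pass, move left to (7,7)
Step 4: enter (7,7), '.' pass, move left to (7,6)
Step 5: enter (7,6), '.' pass, move left to (7,5)
Step 6: enter (7,5), '.' pass, move left to (7,4)
Step 7: enter (7,4), '.' pass, move left to (7,3)
Step 8: enter (7,3), '.' pass, move left to (7,2)
Step 9: enter (7,2), '>' forces left->right, move right to (7,3)
Step 10: enter (7,3), '.' pass, move right to (7,4)
Step 11: enter (7,4), '.' pass, move right to (7,5)
Step 12: enter (7,5), '.' pass, move right to (7,6)
Step 13: enter (7,6), '.' pass, move right to (7,7)
Step 14: enter (7,7), '.' pass, move right to (7,8)
Step 15: enter (7,8), '.' pass, move right to (7,9)
Step 16: enter (7,9), '<' forces right->left, move left to (7,8)
Step 17: at (7,8) dir=left — LOOP DETECTED (seen before)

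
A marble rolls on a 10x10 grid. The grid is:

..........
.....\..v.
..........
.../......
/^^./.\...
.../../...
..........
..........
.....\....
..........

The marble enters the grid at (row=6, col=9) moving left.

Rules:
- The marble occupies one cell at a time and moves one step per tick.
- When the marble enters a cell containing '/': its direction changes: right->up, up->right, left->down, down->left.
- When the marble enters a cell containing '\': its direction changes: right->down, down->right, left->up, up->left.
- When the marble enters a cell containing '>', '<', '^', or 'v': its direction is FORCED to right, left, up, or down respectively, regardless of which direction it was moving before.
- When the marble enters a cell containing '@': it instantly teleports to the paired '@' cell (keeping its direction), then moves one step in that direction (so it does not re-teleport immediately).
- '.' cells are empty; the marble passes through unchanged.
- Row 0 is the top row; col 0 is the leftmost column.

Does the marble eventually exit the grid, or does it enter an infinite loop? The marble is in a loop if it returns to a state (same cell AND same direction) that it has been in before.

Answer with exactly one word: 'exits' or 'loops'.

Answer: exits

Derivation:
Step 1: enter (6,9), '.' pass, move left to (6,8)
Step 2: enter (6,8), '.' pass, move left to (6,7)
Step 3: enter (6,7), '.' pass, move left to (6,6)
Step 4: enter (6,6), '.' pass, move left to (6,5)
Step 5: enter (6,5), '.' pass, move left to (6,4)
Step 6: enter (6,4), '.' pass, move left to (6,3)
Step 7: enter (6,3), '.' pass, move left to (6,2)
Step 8: enter (6,2), '.' pass, move left to (6,1)
Step 9: enter (6,1), '.' pass, move left to (6,0)
Step 10: enter (6,0), '.' pass, move left to (6,-1)
Step 11: at (6,-1) — EXIT via left edge, pos 6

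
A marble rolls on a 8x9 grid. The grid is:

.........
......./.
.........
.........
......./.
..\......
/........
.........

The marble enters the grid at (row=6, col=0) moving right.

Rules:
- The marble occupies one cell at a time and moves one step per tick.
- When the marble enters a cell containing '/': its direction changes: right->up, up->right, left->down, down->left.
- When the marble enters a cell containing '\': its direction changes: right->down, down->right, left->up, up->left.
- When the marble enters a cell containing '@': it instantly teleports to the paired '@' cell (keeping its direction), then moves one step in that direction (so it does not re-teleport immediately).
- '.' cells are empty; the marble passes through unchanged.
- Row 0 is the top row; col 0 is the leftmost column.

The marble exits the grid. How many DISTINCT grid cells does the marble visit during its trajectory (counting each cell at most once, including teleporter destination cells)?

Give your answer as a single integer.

Step 1: enter (6,0), '/' deflects right->up, move up to (5,0)
Step 2: enter (5,0), '.' pass, move up to (4,0)
Step 3: enter (4,0), '.' pass, move up to (3,0)
Step 4: enter (3,0), '.' pass, move up to (2,0)
Step 5: enter (2,0), '.' pass, move up to (1,0)
Step 6: enter (1,0), '.' pass, move up to (0,0)
Step 7: enter (0,0), '.' pass, move up to (-1,0)
Step 8: at (-1,0) — EXIT via top edge, pos 0
Distinct cells visited: 7 (path length 7)

Answer: 7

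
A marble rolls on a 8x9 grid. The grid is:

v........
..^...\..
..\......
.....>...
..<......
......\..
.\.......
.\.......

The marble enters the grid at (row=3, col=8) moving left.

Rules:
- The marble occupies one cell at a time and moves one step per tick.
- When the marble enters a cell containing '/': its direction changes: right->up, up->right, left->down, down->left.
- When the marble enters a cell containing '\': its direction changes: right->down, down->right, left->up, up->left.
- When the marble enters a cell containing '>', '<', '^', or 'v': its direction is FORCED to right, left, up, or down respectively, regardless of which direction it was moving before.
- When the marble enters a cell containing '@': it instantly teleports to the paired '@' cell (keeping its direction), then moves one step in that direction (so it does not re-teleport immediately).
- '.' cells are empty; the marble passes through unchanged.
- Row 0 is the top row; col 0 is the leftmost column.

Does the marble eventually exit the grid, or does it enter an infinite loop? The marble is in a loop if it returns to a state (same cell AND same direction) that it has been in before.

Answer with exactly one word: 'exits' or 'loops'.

Answer: exits

Derivation:
Step 1: enter (3,8), '.' pass, move left to (3,7)
Step 2: enter (3,7), '.' pass, move left to (3,6)
Step 3: enter (3,6), '.' pass, move left to (3,5)
Step 4: enter (3,5), '>' forces left->right, move right to (3,6)
Step 5: enter (3,6), '.' pass, move right to (3,7)
Step 6: enter (3,7), '.' pass, move right to (3,8)
Step 7: enter (3,8), '.' pass, move right to (3,9)
Step 8: at (3,9) — EXIT via right edge, pos 3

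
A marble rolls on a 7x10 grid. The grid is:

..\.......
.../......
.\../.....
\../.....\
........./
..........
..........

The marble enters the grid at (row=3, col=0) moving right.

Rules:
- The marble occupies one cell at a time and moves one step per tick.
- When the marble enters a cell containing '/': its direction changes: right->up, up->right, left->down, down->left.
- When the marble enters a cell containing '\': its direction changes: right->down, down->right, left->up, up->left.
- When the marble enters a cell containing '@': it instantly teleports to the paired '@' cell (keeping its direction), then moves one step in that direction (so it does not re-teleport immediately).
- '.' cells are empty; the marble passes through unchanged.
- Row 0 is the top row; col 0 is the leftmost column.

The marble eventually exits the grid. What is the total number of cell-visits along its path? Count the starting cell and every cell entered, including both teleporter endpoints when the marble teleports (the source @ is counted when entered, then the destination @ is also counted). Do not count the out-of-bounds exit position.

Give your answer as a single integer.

Step 1: enter (3,0), '\' deflects right->down, move down to (4,0)
Step 2: enter (4,0), '.' pass, move down to (5,0)
Step 3: enter (5,0), '.' pass, move down to (6,0)
Step 4: enter (6,0), '.' pass, move down to (7,0)
Step 5: at (7,0) — EXIT via bottom edge, pos 0
Path length (cell visits): 4

Answer: 4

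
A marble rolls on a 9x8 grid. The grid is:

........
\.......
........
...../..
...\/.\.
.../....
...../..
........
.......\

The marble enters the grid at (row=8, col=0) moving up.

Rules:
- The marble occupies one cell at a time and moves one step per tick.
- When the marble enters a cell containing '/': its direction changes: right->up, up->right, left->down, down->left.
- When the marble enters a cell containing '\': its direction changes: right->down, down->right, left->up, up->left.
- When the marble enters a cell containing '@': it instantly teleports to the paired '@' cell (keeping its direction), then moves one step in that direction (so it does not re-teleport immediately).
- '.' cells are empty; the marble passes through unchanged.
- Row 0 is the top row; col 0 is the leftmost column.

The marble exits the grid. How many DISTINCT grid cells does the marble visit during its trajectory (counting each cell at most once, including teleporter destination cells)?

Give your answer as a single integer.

Step 1: enter (8,0), '.' pass, move up to (7,0)
Step 2: enter (7,0), '.' pass, move up to (6,0)
Step 3: enter (6,0), '.' pass, move up to (5,0)
Step 4: enter (5,0), '.' pass, move up to (4,0)
Step 5: enter (4,0), '.' pass, move up to (3,0)
Step 6: enter (3,0), '.' pass, move up to (2,0)
Step 7: enter (2,0), '.' pass, move up to (1,0)
Step 8: enter (1,0), '\' deflects up->left, move left to (1,-1)
Step 9: at (1,-1) — EXIT via left edge, pos 1
Distinct cells visited: 8 (path length 8)

Answer: 8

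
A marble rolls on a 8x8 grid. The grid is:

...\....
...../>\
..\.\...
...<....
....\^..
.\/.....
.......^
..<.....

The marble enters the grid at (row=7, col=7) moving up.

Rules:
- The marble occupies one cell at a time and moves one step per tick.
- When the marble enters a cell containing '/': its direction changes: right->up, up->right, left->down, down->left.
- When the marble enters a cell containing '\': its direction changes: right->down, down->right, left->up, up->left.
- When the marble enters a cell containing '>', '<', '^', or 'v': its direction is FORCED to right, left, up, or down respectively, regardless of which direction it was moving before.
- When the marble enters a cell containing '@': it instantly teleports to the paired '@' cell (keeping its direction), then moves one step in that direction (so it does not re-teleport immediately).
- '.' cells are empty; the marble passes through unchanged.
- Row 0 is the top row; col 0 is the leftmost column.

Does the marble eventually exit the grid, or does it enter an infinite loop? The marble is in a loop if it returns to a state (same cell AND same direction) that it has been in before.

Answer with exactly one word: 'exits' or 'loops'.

Step 1: enter (7,7), '.' pass, move up to (6,7)
Step 2: enter (6,7), '^' forces up->up, move up to (5,7)
Step 3: enter (5,7), '.' pass, move up to (4,7)
Step 4: enter (4,7), '.' pass, move up to (3,7)
Step 5: enter (3,7), '.' pass, move up to (2,7)
Step 6: enter (2,7), '.' pass, move up to (1,7)
Step 7: enter (1,7), '\' deflects up->left, move left to (1,6)
Step 8: enter (1,6), '>' forces left->right, move right to (1,7)
Step 9: enter (1,7), '\' deflects right->down, move down to (2,7)
Step 10: enter (2,7), '.' pass, move down to (3,7)
Step 11: enter (3,7), '.' pass, move down to (4,7)
Step 12: enter (4,7), '.' pass, move down to (5,7)
Step 13: enter (5,7), '.' pass, move down to (6,7)
Step 14: enter (6,7), '^' forces down->up, move up to (5,7)
Step 15: at (5,7) dir=up — LOOP DETECTED (seen before)

Answer: loops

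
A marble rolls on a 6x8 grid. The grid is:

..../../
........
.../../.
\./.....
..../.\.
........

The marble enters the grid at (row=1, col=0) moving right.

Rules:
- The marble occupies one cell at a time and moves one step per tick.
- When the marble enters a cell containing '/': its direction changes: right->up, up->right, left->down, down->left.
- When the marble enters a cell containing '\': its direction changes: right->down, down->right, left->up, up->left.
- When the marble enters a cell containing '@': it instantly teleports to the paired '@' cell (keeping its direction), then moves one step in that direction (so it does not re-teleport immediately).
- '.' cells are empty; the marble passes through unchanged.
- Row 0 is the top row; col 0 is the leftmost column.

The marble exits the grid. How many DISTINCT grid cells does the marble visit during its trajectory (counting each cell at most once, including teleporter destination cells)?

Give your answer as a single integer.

Answer: 8

Derivation:
Step 1: enter (1,0), '.' pass, move right to (1,1)
Step 2: enter (1,1), '.' pass, move right to (1,2)
Step 3: enter (1,2), '.' pass, move right to (1,3)
Step 4: enter (1,3), '.' pass, move right to (1,4)
Step 5: enter (1,4), '.' pass, move right to (1,5)
Step 6: enter (1,5), '.' pass, move right to (1,6)
Step 7: enter (1,6), '.' pass, move right to (1,7)
Step 8: enter (1,7), '.' pass, move right to (1,8)
Step 9: at (1,8) — EXIT via right edge, pos 1
Distinct cells visited: 8 (path length 8)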